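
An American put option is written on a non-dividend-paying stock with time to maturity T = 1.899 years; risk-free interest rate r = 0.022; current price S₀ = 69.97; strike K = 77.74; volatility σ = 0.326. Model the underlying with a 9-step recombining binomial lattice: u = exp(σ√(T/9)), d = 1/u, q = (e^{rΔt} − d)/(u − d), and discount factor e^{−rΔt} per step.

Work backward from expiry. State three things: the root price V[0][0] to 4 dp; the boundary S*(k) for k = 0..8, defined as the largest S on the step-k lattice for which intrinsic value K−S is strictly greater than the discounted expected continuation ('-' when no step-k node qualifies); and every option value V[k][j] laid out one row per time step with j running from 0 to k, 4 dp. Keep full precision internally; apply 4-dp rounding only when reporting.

params: Δt=0.21100 u=1.16154 d=0.86093 q=0.47811 e^(-rΔt)=0.99537
t_9 payoffs: 59.5596 53.2115 44.6467 33.0913 17.5010 0.0000 0.0000 0.0000 0.0000 0.0000
t_8: node(8,0) S=21.1172 payoff=56.6228 vs cont=56.2628 → 56.6228 [stop]  node(8,1) S=28.4909 payoff=49.2491 vs cont=48.8891 → 49.2491 [stop]  node(8,2) S=38.4392 payoff=39.3008 vs cont=38.9408 → 39.3008 [stop]  node(8,3) S=51.8613 payoff=25.8787 vs cont=25.5187 → 25.8787 [stop]  node(8,4) S=69.9700 payoff=7.7700 vs cont=9.0913 → 9.0913 [wait]  node(8,5) S=94.4019 payoff=0.0000 vs cont=0.0000 → 0.0000 [wait]  node(8,6) S=127.3648 payoff=0.0000 vs cont=0.0000 → 0.0000 [wait]  node(8,7) S=171.8376 payoff=0.0000 vs cont=0.0000 → 0.0000 [wait]  node(8,8) S=231.8393 payoff=0.0000 vs cont=0.0000 → 0.0000 [wait]  ⇒ S*(8)=51.8613
t_7: node(7,0) S=24.5285 payoff=53.2115 vs cont=52.8515 → 53.2115 [stop]  node(7,1) S=33.0933 payoff=44.6467 vs cont=44.2867 → 44.6467 [stop]  node(7,2) S=44.6487 payoff=33.0913 vs cont=32.7313 → 33.0913 [stop]  node(7,3) S=60.2390 payoff=17.5010 vs cont=17.7698 → 17.7698 [wait]  node(7,4) S=81.2730 payoff=0.0000 vs cont=4.7227 → 4.7227 [wait]  node(7,5) S=109.6516 payoff=0.0000 vs cont=0.0000 → 0.0000 [wait]  node(7,6) S=147.9394 payoff=0.0000 vs cont=0.0000 → 0.0000 [wait]  node(7,7) S=199.5964 payoff=0.0000 vs cont=0.0000 → 0.0000 [wait]  ⇒ S*(7)=44.6487
t_6: node(6,0) S=28.4909 payoff=49.2491 vs cont=48.8891 → 49.2491 [stop]  node(6,1) S=38.4392 payoff=39.3008 vs cont=38.9408 → 39.3008 [stop]  node(6,2) S=51.8613 payoff=25.8787 vs cont=25.6466 → 25.8787 [stop]  node(6,3) S=69.9700 payoff=7.7700 vs cont=11.4784 → 11.4784 [wait]  node(6,4) S=94.4019 payoff=0.0000 vs cont=2.4533 → 2.4533 [wait]  node(6,5) S=127.3648 payoff=0.0000 vs cont=0.0000 → 0.0000 [wait]  node(6,6) S=171.8376 payoff=0.0000 vs cont=0.0000 → 0.0000 [wait]  ⇒ S*(6)=51.8613
t_5: node(5,0) S=33.0933 payoff=44.6467 vs cont=44.2867 → 44.6467 [stop]  node(5,1) S=44.6487 payoff=33.0913 vs cont=32.7313 → 33.0913 [stop]  node(5,2) S=60.2390 payoff=17.5010 vs cont=18.9058 → 18.9058 [wait]  node(5,3) S=81.2730 payoff=0.0000 vs cont=7.1302 → 7.1302 [wait]  node(5,4) S=109.6516 payoff=0.0000 vs cont=1.2744 → 1.2744 [wait]  node(5,5) S=147.9394 payoff=0.0000 vs cont=0.0000 → 0.0000 [wait]  ⇒ S*(5)=44.6487
t_4: node(4,0) S=38.4392 payoff=39.3008 vs cont=38.9408 → 39.3008 [stop]  node(4,1) S=51.8613 payoff=25.8787 vs cont=26.1872 → 26.1872 [wait]  node(4,2) S=69.9700 payoff=7.7700 vs cont=13.2143 → 13.2143 [wait]  node(4,3) S=94.4019 payoff=0.0000 vs cont=4.3105 → 4.3105 [wait]  node(4,4) S=127.3648 payoff=0.0000 vs cont=0.6620 → 0.6620 [wait]  ⇒ S*(4)=38.4392
t_3: node(3,0) S=44.6487 payoff=33.0913 vs cont=32.8781 → 33.0913 [stop]  node(3,1) S=60.2390 payoff=17.5010 vs cont=19.8922 → 19.8922 [wait]  node(3,2) S=81.2730 payoff=0.0000 vs cont=8.9158 → 8.9158 [wait]  node(3,3) S=109.6516 payoff=0.0000 vs cont=2.5542 → 2.5542 [wait]  ⇒ S*(3)=44.6487
t_2: node(2,0) S=51.8613 payoff=25.8787 vs cont=26.6566 → 26.6566 [wait]  node(2,1) S=69.9700 payoff=7.7700 vs cont=14.5764 → 14.5764 [wait]  node(2,2) S=94.4019 payoff=0.0000 vs cont=5.8471 → 5.8471 [wait]  ⇒ S*(2)=-
t_1: node(1,0) S=60.2390 payoff=17.5010 vs cont=20.7843 → 20.7843 [wait]  node(1,1) S=81.2730 payoff=0.0000 vs cont=10.3547 → 10.3547 [wait]  ⇒ S*(1)=-
t_0: node(0,0) S=69.9700 payoff=7.7700 vs cont=15.7246 → 15.7246 [wait]  ⇒ S*(0)=-

price = 15.7246
boundary = - - - 44.6487 38.4392 44.6487 51.8613 44.6487 51.8613
tree:
15.7246
20.7843 10.3547
26.6566 14.5764 5.8471
33.0913 19.8922 8.9158 2.5542
39.3008 26.1872 13.2143 4.3105 0.6620
44.6467 33.0913 18.9058 7.1302 1.2744 0.0000
49.2491 39.3008 25.8787 11.4784 2.4533 0.0000 0.0000
53.2115 44.6467 33.0913 17.7698 4.7227 0.0000 0.0000 0.0000
56.6228 49.2491 39.3008 25.8787 9.0913 0.0000 0.0000 0.0000 0.0000
59.5596 53.2115 44.6467 33.0913 17.5010 0.0000 0.0000 0.0000 0.0000 0.0000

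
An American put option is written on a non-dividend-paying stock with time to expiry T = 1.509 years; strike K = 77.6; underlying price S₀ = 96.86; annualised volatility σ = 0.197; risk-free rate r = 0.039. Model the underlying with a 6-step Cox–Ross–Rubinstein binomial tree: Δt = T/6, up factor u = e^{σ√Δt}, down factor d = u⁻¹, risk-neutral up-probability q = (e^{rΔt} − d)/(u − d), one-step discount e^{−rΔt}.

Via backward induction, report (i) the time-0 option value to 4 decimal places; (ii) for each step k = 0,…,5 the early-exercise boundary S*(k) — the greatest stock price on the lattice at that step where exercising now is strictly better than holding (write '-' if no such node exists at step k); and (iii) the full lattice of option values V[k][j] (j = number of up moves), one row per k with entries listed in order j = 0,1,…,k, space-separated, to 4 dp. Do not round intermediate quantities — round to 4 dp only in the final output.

params: Δt=0.25150 u=1.10384 d=0.90593 q=0.52513 e^(-rΔt)=0.99024
t_6 payoffs: 24.0564 12.3591 0.0000 0.0000 0.0000 0.0000 0.0000
t_5: node(5,0) S=59.1036 payoff=18.4964 vs cont=17.7390 → 18.4964 [stop]  node(5,1) S=72.0155 payoff=5.5845 vs cont=5.8117 → 5.8117 [wait]  node(5,2) S=87.7482 payoff=0.0000 vs cont=0.0000 → 0.0000 [wait]  node(5,3) S=106.9179 payoff=0.0000 vs cont=0.0000 → 0.0000 [wait]  node(5,4) S=130.2755 payoff=0.0000 vs cont=0.0000 → 0.0000 [wait]  node(5,5) S=158.7359 payoff=0.0000 vs cont=0.0000 → 0.0000 [wait]  ⇒ S*(5)=59.1036
t_4: node(4,0) S=65.2409 payoff=12.3591 vs cont=11.7199 → 12.3591 [stop]  node(4,1) S=79.4936 payoff=0.0000 vs cont=2.7329 → 2.7329 [wait]  node(4,2) S=96.8600 payoff=0.0000 vs cont=0.0000 → 0.0000 [wait]  node(4,3) S=118.0203 payoff=0.0000 vs cont=0.0000 → 0.0000 [wait]  node(4,4) S=143.8034 payoff=0.0000 vs cont=0.0000 → 0.0000 [wait]  ⇒ S*(4)=65.2409
t_3: node(3,0) S=72.0155 payoff=5.5845 vs cont=7.2329 → 7.2329 [wait]  node(3,1) S=87.7482 payoff=0.0000 vs cont=1.2851 → 1.2851 [wait]  node(3,2) S=106.9179 payoff=0.0000 vs cont=0.0000 → 0.0000 [wait]  node(3,3) S=130.2755 payoff=0.0000 vs cont=0.0000 → 0.0000 [wait]  ⇒ S*(3)=-
t_2: node(2,0) S=79.4936 payoff=0.0000 vs cont=4.0694 → 4.0694 [wait]  node(2,1) S=96.8600 payoff=0.0000 vs cont=0.6043 → 0.6043 [wait]  node(2,2) S=118.0203 payoff=0.0000 vs cont=0.0000 → 0.0000 [wait]  ⇒ S*(2)=-
t_1: node(1,0) S=87.7482 payoff=0.0000 vs cont=2.2279 → 2.2279 [wait]  node(1,1) S=106.9179 payoff=0.0000 vs cont=0.2842 → 0.2842 [wait]  ⇒ S*(1)=-
t_0: node(0,0) S=96.8600 payoff=0.0000 vs cont=1.1954 → 1.1954 [wait]  ⇒ S*(0)=-

price = 1.1954
boundary = - - - - 65.2409 59.1036
tree:
1.1954
2.2279 0.2842
4.0694 0.6043 0.0000
7.2329 1.2851 0.0000 0.0000
12.3591 2.7329 0.0000 0.0000 0.0000
18.4964 5.8117 0.0000 0.0000 0.0000 0.0000
24.0564 12.3591 0.0000 0.0000 0.0000 0.0000 0.0000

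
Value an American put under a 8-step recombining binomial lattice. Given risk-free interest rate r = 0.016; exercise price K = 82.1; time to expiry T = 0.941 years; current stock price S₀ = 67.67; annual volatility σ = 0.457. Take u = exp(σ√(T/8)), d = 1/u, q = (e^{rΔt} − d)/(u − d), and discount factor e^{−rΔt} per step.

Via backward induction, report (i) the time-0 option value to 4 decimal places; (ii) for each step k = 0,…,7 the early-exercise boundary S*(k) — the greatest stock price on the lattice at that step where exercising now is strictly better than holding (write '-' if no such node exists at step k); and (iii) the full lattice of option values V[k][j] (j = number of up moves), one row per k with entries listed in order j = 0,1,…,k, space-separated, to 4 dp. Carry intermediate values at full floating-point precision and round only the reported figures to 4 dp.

params: Δt=0.11762 u=1.16969 d=0.85493 q=0.46688 e^(-rΔt)=0.99812
t_8 payoffs: 62.7873 55.6771 45.9491 32.6396 14.4300 0.0000 0.0000 0.0000 0.0000
t_7: node(7,0) S=22.5898 payoff=59.5102 vs cont=59.3558 → 59.5102 [stop]  node(7,1) S=30.9065 payoff=51.1935 vs cont=51.0391 → 51.1935 [stop]  node(7,2) S=42.2852 payoff=39.8148 vs cont=39.6604 → 39.8148 [stop]  node(7,3) S=57.8532 payoff=24.2468 vs cont=24.0925 → 24.2468 [stop]  node(7,4) S=79.1526 payoff=2.9474 vs cont=7.6784 → 7.6784 [wait]  node(7,5) S=108.2938 payoff=0.0000 vs cont=0.0000 → 0.0000 [wait]  node(7,6) S=148.1637 payoff=0.0000 vs cont=0.0000 → 0.0000 [wait]  node(7,7) S=202.7124 payoff=0.0000 vs cont=0.0000 → 0.0000 [wait]  ⇒ S*(7)=57.8532
t_6: node(6,0) S=26.4229 payoff=55.6771 vs cont=55.5227 → 55.6771 [stop]  node(6,1) S=36.1509 payoff=45.9491 vs cont=45.7947 → 45.9491 [stop]  node(6,2) S=49.4604 payoff=32.6396 vs cont=32.4852 → 32.6396 [stop]  node(6,3) S=67.6700 payoff=14.4300 vs cont=16.4803 → 16.4803 [wait]  node(6,4) S=92.5837 payoff=0.0000 vs cont=4.0858 → 4.0858 [wait]  node(6,5) S=126.6697 payoff=0.0000 vs cont=0.0000 → 0.0000 [wait]  node(6,6) S=173.3050 payoff=0.0000 vs cont=0.0000 → 0.0000 [wait]  ⇒ S*(6)=49.4604
t_5: node(5,0) S=30.9065 payoff=51.1935 vs cont=51.0391 → 51.1935 [stop]  node(5,1) S=42.2852 payoff=39.8148 vs cont=39.6604 → 39.8148 [stop]  node(5,2) S=57.8532 payoff=24.2468 vs cont=25.0479 → 25.0479 [wait]  node(5,3) S=79.1526 payoff=2.9474 vs cont=10.6735 → 10.6735 [wait]  node(5,4) S=108.2938 payoff=0.0000 vs cont=2.1741 → 2.1741 [wait]  node(5,5) S=148.1637 payoff=0.0000 vs cont=0.0000 → 0.0000 [wait]  ⇒ S*(5)=42.2852
t_4: node(4,0) S=36.1509 payoff=45.9491 vs cont=45.7947 → 45.9491 [stop]  node(4,1) S=49.4604 payoff=32.6396 vs cont=32.8585 → 32.8585 [wait]  node(4,2) S=67.6700 payoff=14.4300 vs cont=18.3023 → 18.3023 [wait]  node(4,3) S=92.5837 payoff=0.0000 vs cont=6.6927 → 6.6927 [wait]  node(4,4) S=126.6697 payoff=0.0000 vs cont=1.1569 → 1.1569 [wait]  ⇒ S*(4)=36.1509
t_3: node(3,0) S=42.2852 payoff=39.8148 vs cont=39.7624 → 39.8148 [stop]  node(3,1) S=57.8532 payoff=24.2468 vs cont=26.0135 → 26.0135 [wait]  node(3,2) S=79.1526 payoff=2.9474 vs cont=12.8578 → 12.8578 [wait]  node(3,3) S=108.2938 payoff=0.0000 vs cont=4.1004 → 4.1004 [wait]  ⇒ S*(3)=42.2852
t_2: node(2,0) S=49.4604 payoff=32.6396 vs cont=33.3085 → 33.3085 [wait]  node(2,1) S=67.6700 payoff=14.4300 vs cont=19.8340 → 19.8340 [wait]  node(2,2) S=92.5837 payoff=0.0000 vs cont=8.7526 → 8.7526 [wait]  ⇒ S*(2)=-
t_1: node(1,0) S=57.8532 payoff=24.2468 vs cont=26.9667 → 26.9667 [wait]  node(1,1) S=79.1526 payoff=2.9474 vs cont=14.6327 → 14.6327 [wait]  ⇒ S*(1)=-
t_0: node(0,0) S=67.6700 payoff=14.4300 vs cont=21.1683 → 21.1683 [wait]  ⇒ S*(0)=-

price = 21.1683
boundary = - - - 42.2852 36.1509 42.2852 49.4604 57.8532
tree:
21.1683
26.9667 14.6327
33.3085 19.8340 8.7526
39.8148 26.0135 12.8578 4.1004
45.9491 32.8585 18.3023 6.6927 1.1569
51.1935 39.8148 25.0479 10.6735 2.1741 0.0000
55.6771 45.9491 32.6396 16.4803 4.0858 0.0000 0.0000
59.5102 51.1935 39.8148 24.2468 7.6784 0.0000 0.0000 0.0000
62.7873 55.6771 45.9491 32.6396 14.4300 0.0000 0.0000 0.0000 0.0000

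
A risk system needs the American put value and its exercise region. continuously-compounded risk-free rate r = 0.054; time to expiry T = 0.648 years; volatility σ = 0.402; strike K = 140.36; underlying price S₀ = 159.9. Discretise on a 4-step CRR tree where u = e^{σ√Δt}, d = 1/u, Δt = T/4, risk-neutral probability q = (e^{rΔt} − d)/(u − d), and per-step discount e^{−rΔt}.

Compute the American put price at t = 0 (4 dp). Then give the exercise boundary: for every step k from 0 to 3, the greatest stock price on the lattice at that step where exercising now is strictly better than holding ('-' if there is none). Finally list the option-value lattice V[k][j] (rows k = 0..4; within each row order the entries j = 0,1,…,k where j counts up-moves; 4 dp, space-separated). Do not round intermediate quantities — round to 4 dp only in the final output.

price = 10.2313
boundary = - - - 98.4101
tree:
10.2313
17.0250 3.2501
27.4019 6.3870 0.0000
41.9499 12.5517 0.0000 0.0000
56.6515 24.6665 0.0000 0.0000 0.0000

Δt=0.16200  u=1.17563  d=0.85061  q=0.48667  discount=0.99129
step 4 (expiry): payoffs max(K−S,0) = 56.6515 24.6665 0.0000 0.0000 0.0000
step 3: (k=3,j=0): S=98.4101, (K−S)⁺=41.9499, hold=40.7274 ⇒ V=41.9499 exercise | (k=3,j=1): S=136.0125, (K−S)⁺=4.3475, hold=12.5517 ⇒ V=12.5517 continue | (k=3,j=2): S=187.9828, (K−S)⁺=0.0000, hold=0.0000 ⇒ V=0.0000 continue | (k=3,j=3): S=259.8110, (K−S)⁺=0.0000, hold=0.0000 ⇒ V=0.0000 continue  boundary S*=98.4101
step 2: (k=2,j=0): S=115.6935, (K−S)⁺=24.6665, hold=27.4019 ⇒ V=27.4019 continue | (k=2,j=1): S=159.9000, (K−S)⁺=0.0000, hold=6.3870 ⇒ V=6.3870 continue | (k=2,j=2): S=220.9977, (K−S)⁺=0.0000, hold=0.0000 ⇒ V=0.0000 continue  boundary S*=-
step 1: (k=1,j=0): S=136.0125, (K−S)⁺=4.3475, hold=17.0250 ⇒ V=17.0250 continue | (k=1,j=1): S=187.9828, (K−S)⁺=0.0000, hold=3.2501 ⇒ V=3.2501 continue  boundary S*=-
step 0: (k=0,j=0): S=159.9000, (K−S)⁺=0.0000, hold=10.2313 ⇒ V=10.2313 continue  boundary S*=-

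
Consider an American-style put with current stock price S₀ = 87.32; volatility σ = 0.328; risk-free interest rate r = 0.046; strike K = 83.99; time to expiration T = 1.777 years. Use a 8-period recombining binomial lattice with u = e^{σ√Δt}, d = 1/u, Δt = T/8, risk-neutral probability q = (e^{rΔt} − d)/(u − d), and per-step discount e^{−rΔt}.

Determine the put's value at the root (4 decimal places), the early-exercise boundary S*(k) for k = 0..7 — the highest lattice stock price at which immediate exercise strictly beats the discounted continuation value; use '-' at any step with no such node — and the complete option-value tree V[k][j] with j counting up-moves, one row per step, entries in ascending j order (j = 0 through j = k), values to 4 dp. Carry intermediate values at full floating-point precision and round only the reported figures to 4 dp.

price = 10.3958
boundary = - - - 54.9168 47.0510 54.9168 64.0975 54.9168
tree:
10.3958
15.1445 5.7577
21.3724 9.0930 2.4681
29.0732 13.9447 4.3225 0.6238
36.9390 20.6118 7.4193 1.2467 0.0000
43.6782 29.0732 12.3908 2.4917 0.0000 0.0000
49.4521 36.9390 19.8925 4.9800 0.0000 0.0000 0.0000
54.3990 43.6782 29.0732 9.9531 0.0000 0.0000 0.0000 0.0000
58.6373 49.4521 36.9390 19.8925 0.0000 0.0000 0.0000 0.0000 0.0000

Δt=0.22212, u=1.16718, d=0.85677, q=0.49452, disc=e^(-rΔt)=0.98983
k=8 terminal: V=max(K-S,0) → 58.6373 49.4521 36.9390 19.8925 0.0000 0.0000 0.0000 0.0000 0.0000
k=7: j=0 S=29.5910 intr=54.3990 cont=53.5451 V=54.3990[EX]; j=1 S=40.3118 intr=43.6782 cont=42.8243 V=43.6782[EX]; j=2 S=54.9168 intr=29.0732 cont=28.2194 V=29.0732[EX]; j=3 S=74.8131 intr=9.1769 cont=9.9531 V=9.9531[hold]; j=4 S=101.9178 intr=0.0000 cont=0.0000 V=0.0000[hold]; j=5 S=138.8425 intr=0.0000 cont=0.0000 V=0.0000[hold]; j=6 S=189.1450 intr=0.0000 cont=0.0000 V=0.0000[hold]; j=7 S=257.6720 intr=0.0000 cont=0.0000 V=0.0000[hold]  S*(7)=54.9168
k=6: j=0 S=34.5379 intr=49.4521 cont=48.5982 V=49.4521[EX]; j=1 S=47.0510 intr=36.9390 cont=36.0852 V=36.9390[EX]; j=2 S=64.0975 intr=19.8925 cont=19.4186 V=19.8925[EX]; j=3 S=87.3200 intr=0.0000 cont=4.9800 V=4.9800[hold]; j=4 S=118.9559 intr=0.0000 cont=0.0000 V=0.0000[hold]; j=5 S=162.0536 intr=0.0000 cont=0.0000 V=0.0000[hold]; j=6 S=220.7654 intr=0.0000 cont=0.0000 V=0.0000[hold]  S*(6)=64.0975
k=5: j=0 S=40.3118 intr=43.6782 cont=42.8243 V=43.6782[EX]; j=1 S=54.9168 intr=29.0732 cont=28.2194 V=29.0732[EX]; j=2 S=74.8131 intr=9.1769 cont=12.3908 V=12.3908[hold]; j=3 S=101.9178 intr=0.0000 cont=2.4917 V=2.4917[hold]; j=4 S=138.8425 intr=0.0000 cont=0.0000 V=0.0000[hold]; j=5 S=189.1450 intr=0.0000 cont=0.0000 V=0.0000[hold]  S*(5)=54.9168
k=4: j=0 S=47.0510 intr=36.9390 cont=36.0852 V=36.9390[EX]; j=1 S=64.0975 intr=19.8925 cont=20.6118 V=20.6118[hold]; j=2 S=87.3200 intr=0.0000 cont=7.4193 V=7.4193[hold]; j=3 S=118.9559 intr=0.0000 cont=1.2467 V=1.2467[hold]; j=4 S=162.0536 intr=0.0000 cont=0.0000 V=0.0000[hold]  S*(4)=47.0510
k=3: j=0 S=54.9168 intr=29.0732 cont=28.5715 V=29.0732[EX]; j=1 S=74.8131 intr=9.1769 cont=13.9447 V=13.9447[hold]; j=2 S=101.9178 intr=0.0000 cont=4.3225 V=4.3225[hold]; j=3 S=138.8425 intr=0.0000 cont=0.6238 V=0.6238[hold]  S*(3)=54.9168
k=2: j=0 S=64.0975 intr=19.8925 cont=21.3724 V=21.3724[hold]; j=1 S=87.3200 intr=0.0000 cont=9.0930 V=9.0930[hold]; j=2 S=118.9559 intr=0.0000 cont=2.4681 V=2.4681[hold]  S*(2)=-
k=1: j=0 S=74.8131 intr=9.1769 cont=15.1445 V=15.1445[hold]; j=1 S=101.9178 intr=0.0000 cont=5.7577 V=5.7577[hold]  S*(1)=-
k=0: j=0 S=87.3200 intr=0.0000 cont=10.3958 V=10.3958[hold]  S*(0)=-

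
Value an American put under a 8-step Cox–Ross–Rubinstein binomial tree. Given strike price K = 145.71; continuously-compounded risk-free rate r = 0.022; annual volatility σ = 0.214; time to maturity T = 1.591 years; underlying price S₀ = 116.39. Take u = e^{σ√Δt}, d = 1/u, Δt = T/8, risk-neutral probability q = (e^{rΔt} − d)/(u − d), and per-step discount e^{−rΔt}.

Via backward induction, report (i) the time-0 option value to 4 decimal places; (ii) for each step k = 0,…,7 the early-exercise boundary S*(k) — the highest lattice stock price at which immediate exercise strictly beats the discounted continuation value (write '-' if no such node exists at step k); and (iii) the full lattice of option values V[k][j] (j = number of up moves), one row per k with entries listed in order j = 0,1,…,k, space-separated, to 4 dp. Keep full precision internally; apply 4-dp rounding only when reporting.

Δt=0.19887, u=1.10014, d=0.90898, q=0.49910, disc=e^(-rΔt)=0.99563
k=8 terminal: V=max(K-S,0) → 91.4670 80.0597 66.2535 49.5438 29.3200 4.8432 0.0000 0.0000 0.0000
k=7: j=0 S=59.6747 intr=86.0353 cont=85.3992 V=86.0353[EX]; j=1 S=72.2242 intr=73.4858 cont=72.8496 V=73.4858[EX]; j=2 S=87.4130 intr=58.2970 cont=57.6609 V=58.2970[EX]; j=3 S=105.7960 intr=39.9140 cont=39.2779 V=39.9140[EX]; j=4 S=128.0449 intr=17.6651 cont=17.0290 V=17.6651[EX]; j=5 S=154.9727 intr=0.0000 cont=2.4154 V=2.4154[hold]; j=6 S=187.5635 intr=0.0000 cont=0.0000 V=0.0000[hold]; j=7 S=227.0081 intr=0.0000 cont=0.0000 V=0.0000[hold]  S*(7)=128.0449
k=6: j=0 S=65.6503 intr=80.0597 cont=79.4236 V=80.0597[EX]; j=1 S=79.4565 intr=66.2535 cont=65.6174 V=66.2535[EX]; j=2 S=96.1662 intr=49.5438 cont=48.9076 V=49.5438[EX]; j=3 S=116.3900 intr=29.3200 cont=28.6839 V=29.3200[EX]; j=4 S=140.8668 intr=4.8432 cont=10.0101 V=10.0101[hold]; j=5 S=170.4911 intr=0.0000 cont=1.2046 V=1.2046[hold]; j=6 S=206.3454 intr=0.0000 cont=0.0000 V=0.0000[hold]  S*(6)=116.3900
k=5: j=0 S=72.2242 intr=73.4858 cont=72.8496 V=73.4858[EX]; j=1 S=87.4130 intr=58.2970 cont=57.6609 V=58.2970[EX]; j=2 S=105.7960 intr=39.9140 cont=39.2779 V=39.9140[EX]; j=3 S=128.0449 intr=17.6651 cont=19.5965 V=19.5965[hold]; j=4 S=154.9727 intr=0.0000 cont=5.5908 V=5.5908[hold]; j=5 S=187.5635 intr=0.0000 cont=0.6007 V=0.6007[hold]  S*(5)=105.7960
k=4: j=0 S=79.4565 intr=66.2535 cont=65.6174 V=66.2535[EX]; j=1 S=96.1662 intr=49.5438 cont=48.9076 V=49.5438[EX]; j=2 S=116.3900 intr=29.3200 cont=29.6436 V=29.6436[hold]; j=3 S=140.8668 intr=4.8432 cont=12.5513 V=12.5513[hold]; j=4 S=170.4911 intr=0.0000 cont=3.0867 V=3.0867[hold]  S*(4)=96.1662
k=3: j=0 S=87.4130 intr=58.2970 cont=57.6609 V=58.2970[EX]; j=1 S=105.7960 intr=39.9140 cont=39.4387 V=39.9140[EX]; j=2 S=128.0449 intr=17.6651 cont=21.0207 V=21.0207[hold]; j=3 S=154.9727 intr=0.0000 cont=7.7934 V=7.7934[hold]  S*(3)=105.7960
k=2: j=0 S=96.1662 intr=49.5438 cont=48.9076 V=49.5438[EX]; j=1 S=116.3900 intr=29.3200 cont=30.3513 V=30.3513[hold]; j=2 S=140.8668 intr=4.8432 cont=14.3560 V=14.3560[hold]  S*(2)=96.1662
k=1: j=0 S=105.7960 intr=39.9140 cont=39.7904 V=39.9140[EX]; j=1 S=128.0449 intr=17.6651 cont=22.2704 V=22.2704[hold]  S*(1)=105.7960
k=0: j=0 S=116.3900 intr=29.3200 cont=30.9723 V=30.9723[hold]  S*(0)=-

price = 30.9723
boundary = - 105.7960 96.1662 105.7960 96.1662 105.7960 116.3900 128.0449
tree:
30.9723
39.9140 22.2704
49.5438 30.3513 14.3560
58.2970 39.9140 21.0207 7.7934
66.2535 49.5438 29.6436 12.5513 3.0867
73.4858 58.2970 39.9140 19.5965 5.5908 0.6007
80.0597 66.2535 49.5438 29.3200 10.0101 1.2046 0.0000
86.0353 73.4858 58.2970 39.9140 17.6651 2.4154 0.0000 0.0000
91.4670 80.0597 66.2535 49.5438 29.3200 4.8432 0.0000 0.0000 0.0000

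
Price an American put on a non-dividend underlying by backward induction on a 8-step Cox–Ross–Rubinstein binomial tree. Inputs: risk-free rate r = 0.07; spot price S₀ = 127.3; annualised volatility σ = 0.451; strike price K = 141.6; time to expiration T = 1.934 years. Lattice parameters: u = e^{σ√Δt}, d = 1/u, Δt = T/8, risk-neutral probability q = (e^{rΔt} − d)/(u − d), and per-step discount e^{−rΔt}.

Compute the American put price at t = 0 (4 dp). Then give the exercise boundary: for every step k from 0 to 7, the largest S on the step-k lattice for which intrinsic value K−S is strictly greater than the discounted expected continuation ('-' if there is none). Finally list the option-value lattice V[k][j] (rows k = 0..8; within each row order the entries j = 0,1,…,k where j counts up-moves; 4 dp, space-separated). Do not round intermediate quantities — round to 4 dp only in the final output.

Δt=0.24175  u=1.24826  d=0.80112  q=0.48296  discount=0.98322
step 8 (expiry): payoffs max(K−S,0) = 120.0028 107.9485 89.1660 59.9003 14.3000 0.0000 0.0000 0.0000 0.0000
step 7: (k=7,j=0): S=26.9588, (K−S)⁺=114.6412, hold=112.2651 ⇒ V=114.6412 exercise | (k=7,j=1): S=42.0057, (K−S)⁺=99.5943, hold=97.2182 ⇒ V=99.5943 exercise | (k=7,j=2): S=65.4510, (K−S)⁺=76.1490, hold=73.7729 ⇒ V=76.1490 exercise | (k=7,j=3): S=101.9822, (K−S)⁺=39.6178, hold=37.2417 ⇒ V=39.6178 exercise | (k=7,j=4): S=158.9031, (K−S)⁺=0.0000, hold=7.2696 ⇒ V=7.2696 continue | (k=7,j=5): S=247.5941, (K−S)⁺=0.0000, hold=0.0000 ⇒ V=0.0000 continue | (k=7,j=6): S=385.7875, (K−S)⁺=0.0000, hold=0.0000 ⇒ V=0.0000 continue | (k=7,j=7): S=601.1129, (K−S)⁺=0.0000, hold=0.0000 ⇒ V=0.0000 continue  boundary S*=101.9822
step 6: (k=6,j=0): S=33.6515, (K−S)⁺=107.9485, hold=105.5724 ⇒ V=107.9485 exercise | (k=6,j=1): S=52.4340, (K−S)⁺=89.1660, hold=86.7900 ⇒ V=89.1660 exercise | (k=6,j=2): S=81.6997, (K−S)⁺=59.9003, hold=57.5242 ⇒ V=59.9003 exercise | (k=6,j=3): S=127.3000, (K−S)⁺=14.3000, hold=23.5924 ⇒ V=23.5924 continue | (k=6,j=4): S=198.3519, (K−S)⁺=0.0000, hold=3.6956 ⇒ V=3.6956 continue | (k=6,j=5): S=309.0610, (K−S)⁺=0.0000, hold=0.0000 ⇒ V=0.0000 continue | (k=6,j=6): S=481.5619, (K−S)⁺=0.0000, hold=0.0000 ⇒ V=0.0000 continue  boundary S*=81.6997
step 5: (k=5,j=0): S=42.0057, (K−S)⁺=99.5943, hold=97.2182 ⇒ V=99.5943 exercise | (k=5,j=1): S=65.4510, (K−S)⁺=76.1490, hold=73.7729 ⇒ V=76.1490 exercise | (k=5,j=2): S=101.9822, (K−S)⁺=39.6178, hold=41.6542 ⇒ V=41.6542 continue | (k=5,j=3): S=158.9031, (K−S)⁺=0.0000, hold=13.7485 ⇒ V=13.7485 continue | (k=5,j=4): S=247.5941, (K−S)⁺=0.0000, hold=1.8787 ⇒ V=1.8787 continue | (k=5,j=5): S=385.7875, (K−S)⁺=0.0000, hold=0.0000 ⇒ V=0.0000 continue  boundary S*=65.4510
step 4: (k=4,j=0): S=52.4340, (K−S)⁺=89.1660, hold=86.7900 ⇒ V=89.1660 exercise | (k=4,j=1): S=81.6997, (K−S)⁺=59.9003, hold=58.4912 ⇒ V=59.9003 exercise | (k=4,j=2): S=127.3000, (K−S)⁺=14.3000, hold=27.7041 ⇒ V=27.7041 continue | (k=4,j=3): S=198.3519, (K−S)⁺=0.0000, hold=7.8814 ⇒ V=7.8814 continue | (k=4,j=4): S=309.0610, (K−S)⁺=0.0000, hold=0.9551 ⇒ V=0.9551 continue  boundary S*=81.6997
step 3: (k=3,j=0): S=65.4510, (K−S)⁺=76.1490, hold=73.7729 ⇒ V=76.1490 exercise | (k=3,j=1): S=101.9822, (K−S)⁺=39.6178, hold=43.6067 ⇒ V=43.6067 continue | (k=3,j=2): S=158.9031, (K−S)⁺=0.0000, hold=17.8264 ⇒ V=17.8264 continue | (k=3,j=3): S=247.5941, (K−S)⁺=0.0000, hold=4.4602 ⇒ V=4.4602 continue  boundary S*=65.4510
step 2: (k=2,j=0): S=81.6997, (K−S)⁺=59.9003, hold=59.4184 ⇒ V=59.9003 exercise | (k=2,j=1): S=127.3000, (K−S)⁺=14.3000, hold=30.6331 ⇒ V=30.6331 continue | (k=2,j=2): S=198.3519, (K−S)⁺=0.0000, hold=11.1803 ⇒ V=11.1803 continue  boundary S*=81.6997
step 1: (k=1,j=0): S=101.9822, (K−S)⁺=39.6178, hold=44.9975 ⇒ V=44.9975 continue | (k=1,j=1): S=158.9031, (K−S)⁺=0.0000, hold=20.8818 ⇒ V=20.8818 continue  boundary S*=-
step 0: (k=0,j=0): S=127.3000, (K−S)⁺=14.3000, hold=32.7911 ⇒ V=32.7911 continue  boundary S*=-

price = 32.7911
boundary = - - 81.6997 65.4510 81.6997 65.4510 81.6997 101.9822
tree:
32.7911
44.9975 20.8818
59.9003 30.6331 11.1803
76.1490 43.6067 17.8264 4.4602
89.1660 59.9003 27.7041 7.8814 0.9551
99.5943 76.1490 41.6542 13.7485 1.8787 0.0000
107.9485 89.1660 59.9003 23.5924 3.6956 0.0000 0.0000
114.6412 99.5943 76.1490 39.6178 7.2696 0.0000 0.0000 0.0000
120.0028 107.9485 89.1660 59.9003 14.3000 0.0000 0.0000 0.0000 0.0000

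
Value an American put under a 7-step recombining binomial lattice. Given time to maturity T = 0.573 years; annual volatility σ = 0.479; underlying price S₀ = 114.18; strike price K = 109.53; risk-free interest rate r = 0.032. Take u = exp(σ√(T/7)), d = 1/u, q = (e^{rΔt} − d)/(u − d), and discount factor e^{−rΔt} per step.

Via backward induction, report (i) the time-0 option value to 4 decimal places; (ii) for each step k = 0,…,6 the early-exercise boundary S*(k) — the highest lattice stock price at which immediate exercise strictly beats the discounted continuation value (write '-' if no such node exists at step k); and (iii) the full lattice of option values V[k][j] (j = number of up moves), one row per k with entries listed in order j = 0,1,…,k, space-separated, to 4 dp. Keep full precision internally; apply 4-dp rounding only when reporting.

Δt=0.08186, u=1.14688, d=0.87193, q=0.47533, disc=e^(-rΔt)=0.99738
k=7 terminal: V=max(K-S,0) → 65.7814 51.9860 33.8404 9.9729 0.0000 0.0000 0.0000 0.0000
k=6: j=0 S=50.1744 intr=59.3556 cont=59.0691 V=59.3556[EX]; j=1 S=65.9961 intr=43.5339 cont=43.2474 V=43.5339[EX]; j=2 S=86.8069 intr=22.7231 cont=22.4366 V=22.7231[EX]; j=3 S=114.1800 intr=0.0000 cont=5.2188 V=5.2188[hold]; j=4 S=150.1848 intr=0.0000 cont=0.0000 V=0.0000[hold]; j=5 S=197.5431 intr=0.0000 cont=0.0000 V=0.0000[hold]; j=6 S=259.8351 intr=0.0000 cont=0.0000 V=0.0000[hold]  S*(6)=86.8069
k=5: j=0 S=57.5440 intr=51.9860 cont=51.6995 V=51.9860[EX]; j=1 S=75.6896 intr=33.8404 cont=33.5539 V=33.8404[EX]; j=2 S=99.5571 intr=9.9729 cont=14.3651 V=14.3651[hold]; j=3 S=130.9508 intr=0.0000 cont=2.7310 V=2.7310[hold]; j=4 S=172.2439 intr=0.0000 cont=0.0000 V=0.0000[hold]; j=5 S=226.5583 intr=0.0000 cont=0.0000 V=0.0000[hold]  S*(5)=75.6896
k=4: j=0 S=65.9961 intr=43.5339 cont=43.2474 V=43.5339[EX]; j=1 S=86.8069 intr=22.7231 cont=24.5189 V=24.5189[hold]; j=2 S=114.1800 intr=0.0000 cont=8.8119 V=8.8119[hold]; j=3 S=150.1848 intr=0.0000 cont=1.4291 V=1.4291[hold]; j=4 S=197.5431 intr=0.0000 cont=0.0000 V=0.0000[hold]  S*(4)=65.9961
k=3: j=0 S=75.6896 intr=33.8404 cont=34.4052 V=34.4052[hold]; j=1 S=99.5571 intr=9.9729 cont=17.0082 V=17.0082[hold]; j=2 S=130.9508 intr=0.0000 cont=5.2888 V=5.2888[hold]; j=3 S=172.2439 intr=0.0000 cont=0.7478 V=0.7478[hold]  S*(3)=-
k=2: j=0 S=86.8069 intr=22.7231 cont=26.0675 V=26.0675[hold]; j=1 S=114.1800 intr=0.0000 cont=11.4077 V=11.4077[hold]; j=2 S=150.1848 intr=0.0000 cont=3.1221 V=3.1221[hold]  S*(2)=-
k=1: j=0 S=99.5571 intr=9.9729 cont=19.0493 V=19.0493[hold]; j=1 S=130.9508 intr=0.0000 cont=7.4498 V=7.4498[hold]  S*(1)=-
k=0: j=0 S=114.1800 intr=0.0000 cont=13.5002 V=13.5002[hold]  S*(0)=-

price = 13.5002
boundary = - - - - 65.9961 75.6896 86.8069
tree:
13.5002
19.0493 7.4498
26.0675 11.4077 3.1221
34.4052 17.0082 5.2888 0.7478
43.5339 24.5189 8.8119 1.4291 0.0000
51.9860 33.8404 14.3651 2.7310 0.0000 0.0000
59.3556 43.5339 22.7231 5.2188 0.0000 0.0000 0.0000
65.7814 51.9860 33.8404 9.9729 0.0000 0.0000 0.0000 0.0000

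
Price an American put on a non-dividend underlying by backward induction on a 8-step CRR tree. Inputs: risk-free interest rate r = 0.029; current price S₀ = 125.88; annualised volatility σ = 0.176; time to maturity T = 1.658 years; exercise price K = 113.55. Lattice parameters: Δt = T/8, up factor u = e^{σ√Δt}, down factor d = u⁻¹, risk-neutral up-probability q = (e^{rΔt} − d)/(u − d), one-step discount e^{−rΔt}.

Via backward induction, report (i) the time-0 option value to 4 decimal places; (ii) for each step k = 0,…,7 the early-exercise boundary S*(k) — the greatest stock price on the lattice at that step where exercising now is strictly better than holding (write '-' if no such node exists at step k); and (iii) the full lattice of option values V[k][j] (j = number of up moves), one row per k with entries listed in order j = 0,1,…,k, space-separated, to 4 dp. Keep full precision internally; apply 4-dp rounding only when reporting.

params: Δt=0.20725 u=1.08342 d=0.92300 q=0.51756 e^(-rΔt)=0.99401
t_8 payoffs: 47.2400 35.7152 22.1875 6.3086 0.0000 0.0000 0.0000 0.0000 0.0000
t_7: node(7,0) S=71.8417 payoff=41.7083 vs cont=41.0279 → 41.7083 [stop]  node(7,1) S=84.3278 payoff=29.2222 vs cont=28.5418 → 29.2222 [stop]  node(7,2) S=98.9840 payoff=14.5660 vs cont=13.8855 → 14.5660 [stop]  node(7,3) S=116.1875 payoff=0.0000 vs cont=3.0253 → 3.0253 [wait]  node(7,4) S=136.3810 payoff=0.0000 vs cont=0.0000 → 0.0000 [wait]  node(7,5) S=160.0841 payoff=0.0000 vs cont=0.0000 → 0.0000 [wait]  node(7,6) S=187.9069 payoff=0.0000 vs cont=0.0000 → 0.0000 [wait]  node(7,7) S=220.5653 payoff=0.0000 vs cont=0.0000 → 0.0000 [wait]  ⇒ S*(7)=98.9840
t_6: node(6,0) S=77.8348 payoff=35.7152 vs cont=35.0348 → 35.7152 [stop]  node(6,1) S=91.3625 payoff=22.1875 vs cont=21.5071 → 22.1875 [stop]  node(6,2) S=107.2414 payoff=6.3086 vs cont=8.5415 → 8.5415 [wait]  node(6,3) S=125.8800 payoff=0.0000 vs cont=1.4508 → 1.4508 [wait]  node(6,4) S=147.7580 payoff=0.0000 vs cont=0.0000 → 0.0000 [wait]  node(6,5) S=173.4385 payoff=0.0000 vs cont=0.0000 → 0.0000 [wait]  node(6,6) S=203.5823 payoff=0.0000 vs cont=0.0000 → 0.0000 [wait]  ⇒ S*(6)=91.3625
t_5: node(5,0) S=84.3278 payoff=29.2222 vs cont=28.5418 → 29.2222 [stop]  node(5,1) S=98.9840 payoff=14.5660 vs cont=15.0343 → 15.0343 [wait]  node(5,2) S=116.1875 payoff=0.0000 vs cont=4.8425 → 4.8425 [wait]  node(5,3) S=136.3810 payoff=0.0000 vs cont=0.6957 → 0.6957 [wait]  node(5,4) S=160.0841 payoff=0.0000 vs cont=0.0000 → 0.0000 [wait]  node(5,5) S=187.9069 payoff=0.0000 vs cont=0.0000 → 0.0000 [wait]  ⇒ S*(5)=84.3278
t_4: node(4,0) S=91.3625 payoff=22.1875 vs cont=21.7480 → 22.1875 [stop]  node(4,1) S=107.2414 payoff=6.3086 vs cont=9.7009 → 9.7009 [wait]  node(4,2) S=125.8800 payoff=0.0000 vs cont=2.6801 → 2.6801 [wait]  node(4,3) S=147.7580 payoff=0.0000 vs cont=0.3336 → 0.3336 [wait]  node(4,4) S=173.4385 payoff=0.0000 vs cont=0.0000 → 0.0000 [wait]  ⇒ S*(4)=91.3625
t_3: node(3,0) S=98.9840 payoff=14.5660 vs cont=15.6307 → 15.6307 [wait]  node(3,1) S=116.1875 payoff=0.0000 vs cont=6.0309 → 6.0309 [wait]  node(3,2) S=136.3810 payoff=0.0000 vs cont=1.4569 → 1.4569 [wait]  node(3,3) S=160.0841 payoff=0.0000 vs cont=0.1600 → 0.1600 [wait]  ⇒ S*(3)=-
t_2: node(2,0) S=107.2414 payoff=6.3086 vs cont=10.5984 → 10.5984 [wait]  node(2,1) S=125.8800 payoff=0.0000 vs cont=3.6416 → 3.6416 [wait]  node(2,2) S=147.7580 payoff=0.0000 vs cont=0.7810 → 0.7810 [wait]  ⇒ S*(2)=-
t_1: node(1,0) S=116.1875 payoff=0.0000 vs cont=6.9559 → 6.9559 [wait]  node(1,1) S=136.3810 payoff=0.0000 vs cont=2.1481 → 2.1481 [wait]  ⇒ S*(1)=-
t_0: node(0,0) S=125.8800 payoff=0.0000 vs cont=4.4408 → 4.4408 [wait]  ⇒ S*(0)=-

price = 4.4408
boundary = - - - - 91.3625 84.3278 91.3625 98.9840
tree:
4.4408
6.9559 2.1481
10.5984 3.6416 0.7810
15.6307 6.0309 1.4569 0.1600
22.1875 9.7009 2.6801 0.3336 0.0000
29.2222 15.0343 4.8425 0.6957 0.0000 0.0000
35.7152 22.1875 8.5415 1.4508 0.0000 0.0000 0.0000
41.7083 29.2222 14.5660 3.0253 0.0000 0.0000 0.0000 0.0000
47.2400 35.7152 22.1875 6.3086 0.0000 0.0000 0.0000 0.0000 0.0000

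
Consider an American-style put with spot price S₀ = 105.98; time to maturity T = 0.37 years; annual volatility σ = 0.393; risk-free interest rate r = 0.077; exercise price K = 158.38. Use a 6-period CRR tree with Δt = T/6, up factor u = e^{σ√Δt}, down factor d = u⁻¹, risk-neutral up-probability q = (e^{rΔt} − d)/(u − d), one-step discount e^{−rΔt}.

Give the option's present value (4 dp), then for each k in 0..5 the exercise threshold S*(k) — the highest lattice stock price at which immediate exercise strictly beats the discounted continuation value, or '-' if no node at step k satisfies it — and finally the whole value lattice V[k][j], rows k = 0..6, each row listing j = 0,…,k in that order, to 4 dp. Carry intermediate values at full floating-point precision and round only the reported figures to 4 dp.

price = 52.4000
boundary = 105.9800 116.8444 105.9800 116.8444 128.8226 142.0287
tree:
52.4000
62.2542 41.5356
71.1922 52.4000 30.1150
79.2991 62.2542 41.5356 18.9796
86.6521 71.1922 52.4000 29.5574 8.5811
93.3215 79.2991 62.2542 41.5356 16.3513 0.8915
99.3708 86.6521 71.1922 52.4000 29.5574 1.7915 0.0000

Δt=0.06167, u=1.10251, d=0.90702, q=0.49997, disc=e^(-rΔt)=0.99526
k=6 terminal: V=max(K-S,0) → 99.3708 86.6521 71.1922 52.4000 29.5574 1.7915 0.0000
k=5: j=0 S=65.0585 intr=93.3215 cont=92.5713 V=93.3215[EX]; j=1 S=79.0809 intr=79.2991 cont=78.5488 V=79.2991[EX]; j=2 S=96.1258 intr=62.2542 cont=61.5040 V=62.2542[EX]; j=3 S=116.8444 intr=41.5356 cont=40.7853 V=41.5356[EX]; j=4 S=142.0287 intr=16.3513 cont=15.6011 V=16.3513[EX]; j=5 S=172.6410 intr=0.0000 cont=0.8915 V=0.8915[hold]  S*(5)=142.0287
k=4: j=0 S=71.7279 intr=86.6521 cont=85.9019 V=86.6521[EX]; j=1 S=87.1878 intr=71.1922 cont=70.4419 V=71.1922[EX]; j=2 S=105.9800 intr=52.4000 cont=51.6497 V=52.4000[EX]; j=3 S=128.8226 intr=29.5574 cont=28.8072 V=29.5574[EX]; j=4 S=156.5885 intr=1.7915 cont=8.5811 V=8.5811[hold]  S*(4)=128.8226
k=3: j=0 S=79.0809 intr=79.2991 cont=78.5488 V=79.2991[EX]; j=1 S=96.1258 intr=62.2542 cont=61.5040 V=62.2542[EX]; j=2 S=116.8444 intr=41.5356 cont=40.7853 V=41.5356[EX]; j=3 S=142.0287 intr=16.3513 cont=18.9796 V=18.9796[hold]  S*(3)=116.8444
k=2: j=0 S=87.1878 intr=71.1922 cont=70.4419 V=71.1922[EX]; j=1 S=105.9800 intr=52.4000 cont=51.6497 V=52.4000[EX]; j=2 S=128.8226 intr=29.5574 cont=30.1150 V=30.1150[hold]  S*(2)=105.9800
k=1: j=0 S=96.1258 intr=62.2542 cont=61.5040 V=62.2542[EX]; j=1 S=116.8444 intr=41.5356 cont=41.0628 V=41.5356[EX]  S*(1)=116.8444
k=0: j=0 S=105.9800 intr=52.4000 cont=51.6497 V=52.4000[EX]  S*(0)=105.9800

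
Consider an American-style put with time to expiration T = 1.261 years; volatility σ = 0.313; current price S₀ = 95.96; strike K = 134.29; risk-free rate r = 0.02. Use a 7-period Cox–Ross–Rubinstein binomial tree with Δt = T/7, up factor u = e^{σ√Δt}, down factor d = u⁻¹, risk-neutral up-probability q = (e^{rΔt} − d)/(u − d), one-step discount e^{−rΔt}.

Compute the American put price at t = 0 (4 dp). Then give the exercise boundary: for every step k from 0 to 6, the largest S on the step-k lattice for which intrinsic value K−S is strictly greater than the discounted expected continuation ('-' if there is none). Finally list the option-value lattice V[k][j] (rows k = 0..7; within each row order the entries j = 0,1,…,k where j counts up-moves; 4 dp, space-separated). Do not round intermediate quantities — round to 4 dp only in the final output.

price = 40.2146
boundary = - - 73.5700 84.0225 73.5700 84.0225 95.9600
tree:
40.2146
50.2786 29.6309
60.7200 39.3620 19.3275
69.8722 50.2675 27.8615 10.2418
77.8859 60.7200 38.4546 16.6125 3.4276
84.9026 69.8722 50.2675 25.9657 6.6202 0.0000
91.0465 77.8859 60.7200 38.3300 12.7866 0.0000 0.0000
96.4260 84.9026 69.8722 50.2675 24.6964 0.0000 0.0000 0.0000

params: Δt=0.18014 u=1.14208 d=0.87560 q=0.48038 e^(-rΔt)=0.99640
t_7 payoffs: 96.4260 84.9026 69.8722 50.2675 24.6964 0.0000 0.0000 0.0000
t_6: node(6,0) S=43.2435 payoff=91.0465 vs cont=90.5635 → 91.0465 [stop]  node(6,1) S=56.4041 payoff=77.8859 vs cont=77.4029 → 77.8859 [stop]  node(6,2) S=73.5700 payoff=60.7200 vs cont=60.2371 → 60.7200 [stop]  node(6,3) S=95.9600 payoff=38.3300 vs cont=37.8470 → 38.3300 [stop]  node(6,4) S=125.1642 payoff=9.1258 vs cont=12.7866 → 12.7866 [wait]  node(6,5) S=163.2562 payoff=0.0000 vs cont=0.0000 → 0.0000 [wait]  node(6,6) S=212.9411 payoff=0.0000 vs cont=0.0000 → 0.0000 [wait]  ⇒ S*(6)=95.9600
t_5: node(5,0) S=49.3874 payoff=84.9026 vs cont=84.4197 → 84.9026 [stop]  node(5,1) S=64.4178 payoff=69.8722 vs cont=69.3893 → 69.8722 [stop]  node(5,2) S=84.0225 payoff=50.2675 vs cont=49.7846 → 50.2675 [stop]  node(5,3) S=109.5936 payoff=24.6964 vs cont=25.9657 → 25.9657 [wait]  node(5,4) S=142.9469 payoff=0.0000 vs cont=6.6202 → 6.6202 [wait]  node(5,5) S=186.4509 payoff=0.0000 vs cont=0.0000 → 0.0000 [wait]  ⇒ S*(5)=84.0225
t_4: node(4,0) S=56.4041 payoff=77.8859 vs cont=77.4029 → 77.8859 [stop]  node(4,1) S=73.5700 payoff=60.7200 vs cont=60.2371 → 60.7200 [stop]  node(4,2) S=95.9600 payoff=38.3300 vs cont=38.4546 → 38.4546 [wait]  node(4,3) S=125.1642 payoff=9.1258 vs cont=16.6125 → 16.6125 [wait]  node(4,4) S=163.2562 payoff=0.0000 vs cont=3.4276 → 3.4276 [wait]  ⇒ S*(4)=73.5700
t_3: node(3,0) S=64.4178 payoff=69.8722 vs cont=69.3893 → 69.8722 [stop]  node(3,1) S=84.0225 payoff=50.2675 vs cont=49.8442 → 50.2675 [stop]  node(3,2) S=109.5936 payoff=24.6964 vs cont=27.8615 → 27.8615 [wait]  node(3,3) S=142.9469 payoff=0.0000 vs cont=10.2418 → 10.2418 [wait]  ⇒ S*(3)=84.0225
t_2: node(2,0) S=73.5700 payoff=60.7200 vs cont=60.2371 → 60.7200 [stop]  node(2,1) S=95.9600 payoff=38.3300 vs cont=39.3620 → 39.3620 [wait]  node(2,2) S=125.1642 payoff=9.1258 vs cont=19.3275 → 19.3275 [wait]  ⇒ S*(2)=73.5700
t_1: node(1,0) S=84.0225 payoff=50.2675 vs cont=50.2786 → 50.2786 [wait]  node(1,1) S=109.5936 payoff=24.6964 vs cont=29.6309 → 29.6309 [wait]  ⇒ S*(1)=-
t_0: node(0,0) S=95.9600 payoff=38.3300 vs cont=40.2146 → 40.2146 [wait]  ⇒ S*(0)=-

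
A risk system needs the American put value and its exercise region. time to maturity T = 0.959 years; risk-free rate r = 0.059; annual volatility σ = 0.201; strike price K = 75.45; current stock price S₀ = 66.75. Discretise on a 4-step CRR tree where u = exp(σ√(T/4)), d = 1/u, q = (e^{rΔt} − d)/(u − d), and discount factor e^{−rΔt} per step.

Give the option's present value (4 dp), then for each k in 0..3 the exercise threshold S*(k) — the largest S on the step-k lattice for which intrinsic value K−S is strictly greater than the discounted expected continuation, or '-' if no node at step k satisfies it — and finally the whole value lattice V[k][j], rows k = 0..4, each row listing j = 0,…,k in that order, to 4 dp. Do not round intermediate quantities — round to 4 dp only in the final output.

Δt=0.23975  u=1.10342  d=0.90627  q=0.54767  discount=0.98595
step 4 (expiry): payoffs max(K−S,0) = 30.4221 20.6266 8.7000 0.0000 0.0000
step 3: (k=3,j=0): S=49.6848, (K−S)⁺=25.7652, hold=24.7054 ⇒ V=25.7652 exercise | (k=3,j=1): S=60.4935, (K−S)⁺=14.9565, hold=13.8967 ⇒ V=14.9565 exercise | (k=3,j=2): S=73.6536, (K−S)⁺=1.7964, hold=3.8800 ⇒ V=3.8800 continue | (k=3,j=3): S=89.6765, (K−S)⁺=0.0000, hold=0.0000 ⇒ V=0.0000 continue  boundary S*=60.4935
step 2: (k=2,j=0): S=54.8234, (K−S)⁺=20.6266, hold=19.5668 ⇒ V=20.6266 exercise | (k=2,j=1): S=66.7500, (K−S)⁺=8.7000, hold=8.7653 ⇒ V=8.7653 continue | (k=2,j=2): S=81.2711, (K−S)⁺=0.0000, hold=1.7304 ⇒ V=1.7304 continue  boundary S*=54.8234
step 1: (k=1,j=0): S=60.4935, (K−S)⁺=14.9565, hold=13.9320 ⇒ V=14.9565 exercise | (k=1,j=1): S=73.6536, (K−S)⁺=1.7964, hold=4.8435 ⇒ V=4.8435 continue  boundary S*=60.4935
step 0: (k=0,j=0): S=66.7500, (K−S)⁺=8.7000, hold=9.2856 ⇒ V=9.2856 continue  boundary S*=-

price = 9.2856
boundary = - 60.4935 54.8234 60.4935
tree:
9.2856
14.9565 4.8435
20.6266 8.7653 1.7304
25.7652 14.9565 3.8800 0.0000
30.4221 20.6266 8.7000 0.0000 0.0000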